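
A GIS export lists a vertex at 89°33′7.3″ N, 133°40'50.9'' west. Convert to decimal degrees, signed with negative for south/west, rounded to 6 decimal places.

89.552028, -133.680806

Latitude: 89 + 33/60 + 7.3/3600 = 89.5520278
N → positive
Lon: 133° + 40/60 + 50.9/3600 = 133 + 0.666667 + 0.014139 = 133.6808056
W → negative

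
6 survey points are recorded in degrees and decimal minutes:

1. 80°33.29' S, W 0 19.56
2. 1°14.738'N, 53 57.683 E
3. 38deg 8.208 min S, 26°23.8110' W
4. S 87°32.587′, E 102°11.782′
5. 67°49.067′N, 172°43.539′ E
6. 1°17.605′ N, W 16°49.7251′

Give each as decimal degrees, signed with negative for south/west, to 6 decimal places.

Point 1:
  Lat: 33.29′ = 0.554833°; total 80.5548333
  S → negative
  Lon: 0 + 19.56/60 = 0.3260000
  W ⇒ negate
Point 2:
  Lat: 14.738′ = 0.245633°; total 1.2456333
  N ⇒ keep positive
  Longitude: 53 + 57.683/60 = 53.9613833
  E → positive
Point 3:
  Latitude: 8.208′ = 0.136800°; total 38.1368000
  S → negative
  Lon: 23.811′ = 0.396850°; total 26.3968500
  hemisphere W, so the sign is −
Point 4:
  Latitude: 32.587′ = 0.543117°; total 87.5431167
  S ⇒ negate
  λ: 11.782′ = 0.196367°; total 102.1963667
  E → positive
Point 5:
  Lat: 49.067′ = 0.817783°; total 67.8177833
  N ⇒ keep positive
  Lon: 172 + 43.539/60 = 172.7256500
  E ⇒ keep positive
Point 6:
  Lat: 1 + 17.605/60 = 1.2934167
  N → positive
  λ: 49.7251′ = 0.828752°; total 16.8287517
  hemisphere W, so the sign is −

1. -80.554833, -0.326000
2. 1.245633, 53.961383
3. -38.136800, -26.396850
4. -87.543117, 102.196367
5. 67.817783, 172.725650
6. 1.293417, -16.828752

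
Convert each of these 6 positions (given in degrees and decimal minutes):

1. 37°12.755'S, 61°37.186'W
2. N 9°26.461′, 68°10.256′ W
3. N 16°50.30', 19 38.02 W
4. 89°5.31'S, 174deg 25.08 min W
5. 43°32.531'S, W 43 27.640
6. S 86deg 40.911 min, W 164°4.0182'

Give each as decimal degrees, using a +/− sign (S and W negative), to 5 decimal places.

Point 1:
  Latitude: 12.755′ = 0.212583°; total 37.212583
  hemisphere S, so the sign is −
  λ: 37.186′ = 0.619767°; total 61.619767
  W → negative
Point 2:
  Lat: 9 + 26.461/60 = 9.441017
  N ⇒ keep positive
  Lon: 68 + 10.256/60 = 68.170933
  W → negative
Point 3:
  φ: 50.3′ = 0.838333°; total 16.838333
  N → positive
  λ: 38.02′ = 0.633667°; total 19.633667
  W ⇒ negate
Point 4:
  φ: 5.31′ = 0.088500°; total 89.088500
  S → negative
  Longitude: 174 + 25.08/60 = 174.418000
  W ⇒ negate
Point 5:
  Lat: 43 + 32.531/60 = 43.542183
  S → negative
  Lon: 43 + 27.64/60 = 43.460667
  hemisphere W, so the sign is −
Point 6:
  Latitude: 86 + 40.911/60 = 86.681850
  hemisphere S, so the sign is −
  λ: 164 + 4.0182/60 = 164.066970
  W → negative

1. -37.21258, -61.61977
2. 9.44102, -68.17093
3. 16.83833, -19.63367
4. -89.08850, -174.41800
5. -43.54218, -43.46067
6. -86.68185, -164.06697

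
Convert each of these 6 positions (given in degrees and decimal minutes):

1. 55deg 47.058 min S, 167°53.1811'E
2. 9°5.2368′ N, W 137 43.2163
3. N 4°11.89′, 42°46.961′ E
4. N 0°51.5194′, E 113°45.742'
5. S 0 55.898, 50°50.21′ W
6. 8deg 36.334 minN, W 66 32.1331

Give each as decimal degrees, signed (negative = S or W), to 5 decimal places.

Point 1:
  Latitude: 55 + 47.058/60 = 55.784300
  S ⇒ negate
  λ: 167 + 53.1811/60 = 167.886352
  E → positive
Point 2:
  Latitude: 9 + 5.2368/60 = 9.087280
  N ⇒ keep positive
  Longitude: 43.2163′ = 0.720272°; total 137.720272
  W ⇒ negate
Point 3:
  φ: 4 + 11.89/60 = 4.198167
  N → positive
  Lon: 42 + 46.961/60 = 42.782683
  E ⇒ keep positive
Point 4:
  Lat: 51.5194′ = 0.858657°; total 0.858657
  N ⇒ keep positive
  Longitude: 45.742′ = 0.762367°; total 113.762367
  E ⇒ keep positive
Point 5:
  φ: 55.898′ = 0.931633°; total 0.931633
  hemisphere S, so the sign is −
  Lon: 50.21′ = 0.836833°; total 50.836833
  W ⇒ negate
Point 6:
  Lat: 8 + 36.334/60 = 8.605567
  N ⇒ keep positive
  Longitude: 66 + 32.1331/60 = 66.535552
  hemisphere W, so the sign is −

1. -55.78430, 167.88635
2. 9.08728, -137.72027
3. 4.19817, 42.78268
4. 0.85866, 113.76237
5. -0.93163, -50.83683
6. 8.60557, -66.53555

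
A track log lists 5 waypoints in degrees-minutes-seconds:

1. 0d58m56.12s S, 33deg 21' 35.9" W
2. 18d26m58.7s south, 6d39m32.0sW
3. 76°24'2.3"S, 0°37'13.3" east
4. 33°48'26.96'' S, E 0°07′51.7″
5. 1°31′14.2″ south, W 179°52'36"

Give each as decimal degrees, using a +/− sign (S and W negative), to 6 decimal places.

Point 1:
  φ: 0 + 58/60 + 56.12/3600 = 0.9822556
  S → negative
  Longitude: 33° + 21/60 + 35.9/3600 = 33 + 0.350000 + 0.009972 = 33.3599722
  W ⇒ negate
Point 2:
  φ: 18° + 26/60 + 58.7/3600 = 18 + 0.433333 + 0.016306 = 18.4496389
  hemisphere S, so the sign is −
  Longitude: 6° + 39/60 + 32/3600 = 6 + 0.650000 + 0.008889 = 6.6588889
  hemisphere W, so the sign is −
Point 3:
  Latitude: 76 + 24/60 + 2.3/3600 = 76.4006389
  S → negative
  λ: 0 + 37/60 + 13.3/3600 = 0.6203611
  E → positive
Point 4:
  Latitude: 48′ + 26.96″ = 48.44933′; 33 + 48.44933/60 = 33.8074889
  S ⇒ negate
  Longitude: 0 + 7/60 + 51.7/3600 = 0.1310278
  E ⇒ keep positive
Point 5:
  Lat: 31′ + 14.2″ = 31.23667′; 1 + 31.23667/60 = 1.5206111
  S ⇒ negate
  Lon: 179 + 52/60 + 36/3600 = 179.8766667
  W → negative

1. -0.982256, -33.359972
2. -18.449639, -6.658889
3. -76.400639, 0.620361
4. -33.807489, 0.131028
5. -1.520611, -179.876667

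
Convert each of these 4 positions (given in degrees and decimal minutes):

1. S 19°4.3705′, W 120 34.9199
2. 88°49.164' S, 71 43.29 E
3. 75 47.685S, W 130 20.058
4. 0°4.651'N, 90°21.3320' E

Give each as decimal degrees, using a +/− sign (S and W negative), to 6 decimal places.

1. -19.072842, -120.581998
2. -88.819400, 71.721500
3. -75.794750, -130.334300
4. 0.077517, 90.355533

Point 1:
  φ: 19 + 4.3705/60 = 19.0728417
  S ⇒ negate
  Lon: 34.9199′ = 0.581998°; total 120.5819983
  hemisphere W, so the sign is −
Point 2:
  Lat: 88 + 49.164/60 = 88.8194000
  S → negative
  Longitude: 43.29′ = 0.721500°; total 71.7215000
  E ⇒ keep positive
Point 3:
  φ: 75 + 47.685/60 = 75.7947500
  S ⇒ negate
  Lon: 20.058′ = 0.334300°; total 130.3343000
  W ⇒ negate
Point 4:
  φ: 4.651′ = 0.077517°; total 0.0775167
  N → positive
  λ: 21.332′ = 0.355533°; total 90.3555333
  E → positive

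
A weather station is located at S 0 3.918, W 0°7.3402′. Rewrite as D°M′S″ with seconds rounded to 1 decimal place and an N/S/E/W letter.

φ: 3.91800′ → 3′ and 0.91800 × 60 = 55.080″
Lon: fractional minutes 0.34020 × 60 = 20.412″

0°03′55.1″ S, 0°07′20.4″ W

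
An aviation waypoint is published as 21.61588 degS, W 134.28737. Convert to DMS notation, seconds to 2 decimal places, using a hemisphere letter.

φ: 0.615880 × 60 = 36.95280′ → 36′, remainder × 60 = 57.1680″
λ: 0.287370° → 17.24220′; 0.24220 × 60 = 14.5320″

21°36′57.17″ S, 134°17′14.53″ W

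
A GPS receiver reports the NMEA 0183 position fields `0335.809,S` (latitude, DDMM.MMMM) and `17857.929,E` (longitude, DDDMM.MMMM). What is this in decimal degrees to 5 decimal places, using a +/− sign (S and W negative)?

-3.59682, 178.96548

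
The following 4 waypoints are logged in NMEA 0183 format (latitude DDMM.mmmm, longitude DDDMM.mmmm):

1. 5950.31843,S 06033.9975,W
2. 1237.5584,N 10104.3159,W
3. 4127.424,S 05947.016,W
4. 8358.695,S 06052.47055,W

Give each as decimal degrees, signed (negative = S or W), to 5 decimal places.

1. -59.83864, -60.56663
2. 12.62597, -101.07193
3. -41.45707, -59.78360
4. -83.97825, -60.87451

Point 1:
  φ: split at 2 digits → 59° and 50.31843′; 59 + 50.31843/60 = 59.838641
  S → negative
  Lon: split at 3 digits → 060° and 33.9975′; 60 + 33.9975/60 = 60.566625
  hemisphere W, so the sign is −
Point 2:
  φ: split at 2 digits → 12° and 37.5584′; 12 + 37.5584/60 = 12.625973
  N → positive
  Lon: degrees = first 3 digits = 101, minutes = 4.3159; 101 + 4.3159/60 = 101.071932
  W ⇒ negate
Point 3:
  Lat: degrees = first 2 digits = 41, minutes = 27.424; 41 + 27.424/60 = 41.457067
  S → negative
  λ: split at 3 digits → 059° and 47.016′; 59 + 47.016/60 = 59.783600
  hemisphere W, so the sign is −
Point 4:
  φ: split at 2 digits → 83° and 58.695′; 83 + 58.695/60 = 83.978250
  S ⇒ negate
  λ: degrees = first 3 digits = 60, minutes = 52.47055; 60 + 52.47055/60 = 60.874509
  W → negative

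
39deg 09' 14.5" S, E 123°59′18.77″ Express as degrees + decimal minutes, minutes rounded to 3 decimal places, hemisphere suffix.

φ: 9 + 14.5/60 = 9.24167′
Longitude: 59 + 18.77/60 = 59.31283′

39° 9.242′ S, 123° 59.313′ E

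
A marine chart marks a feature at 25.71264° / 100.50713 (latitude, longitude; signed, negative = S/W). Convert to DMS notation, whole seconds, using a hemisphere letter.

Latitude: whole degrees 25; 42.75840′ → 42′ and 45.50″
Longitude: 0.507130 × 60 = 30.42780′ → 30′, remainder × 60 = 25.67″

25°42′46″ N, 100°30′26″ E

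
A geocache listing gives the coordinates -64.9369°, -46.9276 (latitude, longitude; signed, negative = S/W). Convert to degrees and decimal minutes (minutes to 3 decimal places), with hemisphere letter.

Latitude is negative → S; |value| = 64.936900
Lat: minutes = (64.936900 − 64) × 60 = 56.21400
Longitude is negative → W; |value| = 46.927600
Longitude: fractional part 0.927600 → 55.65600 minutes

64° 56.214′ S, 46° 55.656′ W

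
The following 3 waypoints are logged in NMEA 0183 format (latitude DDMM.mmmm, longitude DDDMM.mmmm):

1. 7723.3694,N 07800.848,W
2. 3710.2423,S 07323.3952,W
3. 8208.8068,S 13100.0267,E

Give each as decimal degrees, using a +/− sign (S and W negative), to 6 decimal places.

1. 77.389490, -78.014133
2. -37.170705, -73.389920
3. -82.146780, 131.000445

Point 1:
  Lat: split at 2 digits → 77° and 23.3694′; 77 + 23.3694/60 = 77.3894900
  N ⇒ keep positive
  Lon: split at 3 digits → 078° and 0.848′; 78 + 0.848/60 = 78.0141333
  hemisphere W, so the sign is −
Point 2:
  Lat: split at 2 digits → 37° and 10.2423′; 37 + 10.2423/60 = 37.1707050
  S ⇒ negate
  λ: degrees = first 3 digits = 73, minutes = 23.3952; 73 + 23.3952/60 = 73.3899200
  W ⇒ negate
Point 3:
  φ: split at 2 digits → 82° and 8.8068′; 82 + 8.8068/60 = 82.1467800
  hemisphere S, so the sign is −
  λ: split at 3 digits → 131° and 0.0267′; 131 + 0.0267/60 = 131.0004450
  E → positive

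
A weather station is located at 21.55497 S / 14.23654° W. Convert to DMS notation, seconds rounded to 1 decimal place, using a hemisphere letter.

Lat: 0.554970 × 60 = 33.29820′ → 33′, remainder × 60 = 17.892″
Lon: 0.236540° → 14.19240′; 0.19240 × 60 = 11.544″

21°33′17.9″ S, 14°14′11.5″ W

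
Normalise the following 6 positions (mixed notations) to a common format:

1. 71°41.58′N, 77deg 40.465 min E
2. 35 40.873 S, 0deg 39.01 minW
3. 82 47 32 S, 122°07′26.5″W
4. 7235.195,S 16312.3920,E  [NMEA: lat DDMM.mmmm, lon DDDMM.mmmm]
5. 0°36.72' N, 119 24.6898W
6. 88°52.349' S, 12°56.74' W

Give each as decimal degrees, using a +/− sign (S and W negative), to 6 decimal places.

1. 71.693000, 77.674417
2. -35.681217, -0.650167
3. -82.792222, -122.124028
4. -72.586583, 163.206533
5. 0.612000, -119.411497
6. -88.872483, -12.945667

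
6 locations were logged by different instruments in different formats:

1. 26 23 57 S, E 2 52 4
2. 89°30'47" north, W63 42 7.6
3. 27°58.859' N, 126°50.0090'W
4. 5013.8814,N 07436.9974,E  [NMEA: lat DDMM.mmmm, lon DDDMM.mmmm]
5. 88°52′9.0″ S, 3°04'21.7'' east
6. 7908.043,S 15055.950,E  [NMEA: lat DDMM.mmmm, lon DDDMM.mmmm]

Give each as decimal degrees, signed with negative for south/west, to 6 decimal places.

1. -26.399167, 2.867778
2. 89.513056, -63.702111
3. 27.980983, -126.833483
4. 50.231357, 74.616623
5. -88.869167, 3.072694
6. -79.134050, 150.932500

Point 1:
  Lat: 26° + 23/60 + 57/3600 = 26 + 0.383333 + 0.015833 = 26.3991667
  S → negative
  λ: 52′ + 4″ = 52.06667′; 2 + 52.06667/60 = 2.8677778
  E ⇒ keep positive
Point 2:
  Latitude: 30′ + 47″ = 30.78333′; 89 + 30.78333/60 = 89.5130556
  N ⇒ keep positive
  Longitude: 63° + 42/60 + 7.6/3600 = 63 + 0.700000 + 0.002111 = 63.7021111
  W ⇒ negate
Point 3:
  φ: 58.859′ = 0.980983°; total 27.9809833
  N → positive
  Longitude: 50.009′ = 0.833483°; total 126.8334833
  W ⇒ negate
Point 4:
  φ: split at 2 digits → 50° and 13.8814′; 50 + 13.8814/60 = 50.2313567
  N ⇒ keep positive
  Longitude: degrees = first 3 digits = 74, minutes = 36.9974; 74 + 36.9974/60 = 74.6166233
  E → positive
Point 5:
  φ: 88° + 52/60 + 9/3600 = 88 + 0.866667 + 0.002500 = 88.8691667
  hemisphere S, so the sign is −
  Longitude: 3 + 4/60 + 21.7/3600 = 3.0726944
  E ⇒ keep positive
Point 6:
  Lat: split at 2 digits → 79° and 8.043′; 79 + 8.043/60 = 79.1340500
  S → negative
  Lon: degrees = first 3 digits = 150, minutes = 55.95; 150 + 55.95/60 = 150.9325000
  E → positive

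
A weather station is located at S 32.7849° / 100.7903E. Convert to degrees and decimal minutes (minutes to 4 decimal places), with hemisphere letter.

32° 47.0940′ S, 100° 47.4180′ E

Lat: minutes = (32.784900 − 32) × 60 = 47.094000
λ: fractional part 0.790300 → 47.418000 minutes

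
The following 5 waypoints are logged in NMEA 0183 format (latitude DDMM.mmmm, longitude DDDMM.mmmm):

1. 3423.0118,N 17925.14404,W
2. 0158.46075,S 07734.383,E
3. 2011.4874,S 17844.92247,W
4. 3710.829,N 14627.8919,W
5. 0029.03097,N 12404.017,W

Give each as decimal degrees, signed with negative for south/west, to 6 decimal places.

Point 1:
  Lat: split at 2 digits → 34° and 23.0118′; 34 + 23.0118/60 = 34.3835300
  N → positive
  Longitude: degrees = first 3 digits = 179, minutes = 25.14404; 179 + 25.14404/60 = 179.4190673
  W ⇒ negate
Point 2:
  φ: degrees = first 2 digits = 1, minutes = 58.46075; 1 + 58.46075/60 = 1.9743458
  S ⇒ negate
  λ: split at 3 digits → 077° and 34.383′; 77 + 34.383/60 = 77.5730500
  E → positive
Point 3:
  Latitude: split at 2 digits → 20° and 11.4874′; 20 + 11.4874/60 = 20.1914567
  S ⇒ negate
  Longitude: split at 3 digits → 178° and 44.92247′; 178 + 44.92247/60 = 178.7487078
  W → negative
Point 4:
  Latitude: split at 2 digits → 37° and 10.829′; 37 + 10.829/60 = 37.1804833
  N → positive
  λ: split at 3 digits → 146° and 27.8919′; 146 + 27.8919/60 = 146.4648650
  W → negative
Point 5:
  Lat: degrees = first 2 digits = 0, minutes = 29.03097; 0 + 29.03097/60 = 0.4838495
  N → positive
  Longitude: degrees = first 3 digits = 124, minutes = 4.017; 124 + 4.017/60 = 124.0669500
  hemisphere W, so the sign is −

1. 34.383530, -179.419067
2. -1.974346, 77.573050
3. -20.191457, -178.748708
4. 37.180483, -146.464865
5. 0.483850, -124.066950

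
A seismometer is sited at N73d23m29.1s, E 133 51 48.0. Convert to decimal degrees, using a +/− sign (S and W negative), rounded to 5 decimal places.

Lat: 73° + 23/60 + 29.1/3600 = 73 + 0.383333 + 0.008083 = 73.391417
N ⇒ keep positive
Longitude: 51′ + 48″ = 51.80000′; 133 + 51.80000/60 = 133.863333
E → positive

73.39142, 133.86333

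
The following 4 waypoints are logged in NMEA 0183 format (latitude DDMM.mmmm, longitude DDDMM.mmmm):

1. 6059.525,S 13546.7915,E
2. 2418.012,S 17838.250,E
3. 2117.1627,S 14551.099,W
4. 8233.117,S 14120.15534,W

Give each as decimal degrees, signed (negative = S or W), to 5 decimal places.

1. -60.99208, 135.77986
2. -24.30020, 178.63750
3. -21.28605, -145.85165
4. -82.55195, -141.33592

Point 1:
  Lat: degrees = first 2 digits = 60, minutes = 59.525; 60 + 59.525/60 = 60.992083
  S ⇒ negate
  Lon: split at 3 digits → 135° and 46.7915′; 135 + 46.7915/60 = 135.779858
  E ⇒ keep positive
Point 2:
  Lat: split at 2 digits → 24° and 18.012′; 24 + 18.012/60 = 24.300200
  S ⇒ negate
  λ: split at 3 digits → 178° and 38.25′; 178 + 38.25/60 = 178.637500
  E → positive
Point 3:
  Latitude: degrees = first 2 digits = 21, minutes = 17.1627; 21 + 17.1627/60 = 21.286045
  S ⇒ negate
  Lon: split at 3 digits → 145° and 51.099′; 145 + 51.099/60 = 145.851650
  W ⇒ negate
Point 4:
  φ: degrees = first 2 digits = 82, minutes = 33.117; 82 + 33.117/60 = 82.551950
  S → negative
  Longitude: split at 3 digits → 141° and 20.15534′; 141 + 20.15534/60 = 141.335922
  W ⇒ negate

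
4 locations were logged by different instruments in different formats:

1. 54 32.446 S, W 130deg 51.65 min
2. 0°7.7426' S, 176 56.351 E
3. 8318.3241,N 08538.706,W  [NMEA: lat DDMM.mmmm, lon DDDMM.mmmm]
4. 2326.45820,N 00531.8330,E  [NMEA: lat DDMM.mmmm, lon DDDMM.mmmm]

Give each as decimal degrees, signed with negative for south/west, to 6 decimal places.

1. -54.540767, -130.860833
2. -0.129043, 176.939183
3. 83.305402, -85.645100
4. 23.440970, 5.530550

Point 1:
  Lat: 32.446′ = 0.540767°; total 54.5407667
  S → negative
  Lon: 130 + 51.65/60 = 130.8608333
  W → negative
Point 2:
  φ: 0 + 7.7426/60 = 0.1290433
  S ⇒ negate
  Longitude: 176 + 56.351/60 = 176.9391833
  E → positive
Point 3:
  Latitude: split at 2 digits → 83° and 18.3241′; 83 + 18.3241/60 = 83.3054017
  N → positive
  λ: degrees = first 3 digits = 85, minutes = 38.706; 85 + 38.706/60 = 85.6451000
  W → negative
Point 4:
  Latitude: split at 2 digits → 23° and 26.4582′; 23 + 26.4582/60 = 23.4409700
  N ⇒ keep positive
  Lon: split at 3 digits → 005° and 31.833′; 5 + 31.833/60 = 5.5305500
  E → positive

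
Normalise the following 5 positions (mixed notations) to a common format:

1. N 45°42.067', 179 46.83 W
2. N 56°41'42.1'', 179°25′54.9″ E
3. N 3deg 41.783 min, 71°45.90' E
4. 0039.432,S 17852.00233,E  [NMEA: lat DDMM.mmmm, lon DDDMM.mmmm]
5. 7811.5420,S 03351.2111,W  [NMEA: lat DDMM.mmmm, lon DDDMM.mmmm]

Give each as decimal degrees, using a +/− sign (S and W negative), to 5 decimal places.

Point 1:
  Lat: 45 + 42.067/60 = 45.701117
  N → positive
  λ: 46.83′ = 0.780500°; total 179.780500
  hemisphere W, so the sign is −
Point 2:
  φ: 56° + 41/60 + 42.1/3600 = 56 + 0.683333 + 0.011694 = 56.695028
  N ⇒ keep positive
  λ: 179° + 25/60 + 54.9/3600 = 179 + 0.416667 + 0.015250 = 179.431917
  E ⇒ keep positive
Point 3:
  Latitude: 41.783′ = 0.696383°; total 3.696383
  N → positive
  λ: 45.9′ = 0.765000°; total 71.765000
  E ⇒ keep positive
Point 4:
  Lat: degrees = first 2 digits = 0, minutes = 39.432; 0 + 39.432/60 = 0.657200
  S ⇒ negate
  λ: split at 3 digits → 178° and 52.00233′; 178 + 52.00233/60 = 178.866706
  E → positive
Point 5:
  Lat: degrees = first 2 digits = 78, minutes = 11.542; 78 + 11.542/60 = 78.192367
  S ⇒ negate
  λ: split at 3 digits → 033° and 51.2111′; 33 + 51.2111/60 = 33.853518
  hemisphere W, so the sign is −

1. 45.70112, -179.78050
2. 56.69503, 179.43192
3. 3.69638, 71.76500
4. -0.65720, 178.86671
5. -78.19237, -33.85352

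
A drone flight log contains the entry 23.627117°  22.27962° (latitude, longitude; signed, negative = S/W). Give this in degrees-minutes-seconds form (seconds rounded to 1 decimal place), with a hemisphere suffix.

23°37′37.6″ N, 22°16′46.6″ E

φ: 0.627117° → 37.62702′; 0.62702 × 60 = 37.621″
Longitude: 0.279620° → 16.77720′; 0.77720 × 60 = 46.632″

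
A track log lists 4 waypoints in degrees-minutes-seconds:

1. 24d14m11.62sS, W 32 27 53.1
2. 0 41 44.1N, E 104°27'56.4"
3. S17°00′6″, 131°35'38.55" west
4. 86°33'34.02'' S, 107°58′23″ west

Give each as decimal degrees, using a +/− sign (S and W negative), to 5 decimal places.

1. -24.23656, -32.46475
2. 0.69558, 104.46567
3. -17.00167, -131.59404
4. -86.55945, -107.97306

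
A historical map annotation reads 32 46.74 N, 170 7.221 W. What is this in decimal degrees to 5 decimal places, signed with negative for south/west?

32.77900, -170.12035

φ: 32 + 46.74/60 = 32.779000
N → positive
Lon: 7.221′ = 0.120350°; total 170.120350
W ⇒ negate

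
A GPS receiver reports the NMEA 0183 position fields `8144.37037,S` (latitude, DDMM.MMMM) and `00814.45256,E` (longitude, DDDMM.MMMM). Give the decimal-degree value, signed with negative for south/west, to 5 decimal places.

Lat: degrees = first 2 digits = 81, minutes = 44.37037; 81 + 44.37037/60 = 81.739506
hemisphere S, so the sign is −
Lon: split at 3 digits → 008° and 14.45256′; 8 + 14.45256/60 = 8.240876
E ⇒ keep positive

-81.73951, 8.24088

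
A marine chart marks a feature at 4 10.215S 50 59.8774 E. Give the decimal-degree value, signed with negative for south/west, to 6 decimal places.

-4.170250, 50.997957

Lat: 4 + 10.215/60 = 4.1702500
S → negative
λ: 50 + 59.8774/60 = 50.9979567
E → positive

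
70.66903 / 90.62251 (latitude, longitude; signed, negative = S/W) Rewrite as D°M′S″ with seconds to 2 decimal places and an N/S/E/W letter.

Lat: 0.669030° → 40.14180′; 0.14180 × 60 = 8.5080″
λ: 0.622510° → 37.35060′; 0.35060 × 60 = 21.0360″

70°40′8.51″ N, 90°37′21.04″ E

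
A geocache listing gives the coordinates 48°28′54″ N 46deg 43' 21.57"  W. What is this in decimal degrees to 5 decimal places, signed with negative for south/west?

48.48167, -46.72266

φ: 48 + 28/60 + 54/3600 = 48.481667
N ⇒ keep positive
λ: 46° + 43/60 + 21.57/3600 = 46 + 0.716667 + 0.005992 = 46.722658
W ⇒ negate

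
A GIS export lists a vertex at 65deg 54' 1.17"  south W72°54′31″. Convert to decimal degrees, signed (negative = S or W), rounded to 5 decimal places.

-65.90033, -72.90861

Lat: 65 + 54/60 + 1.17/3600 = 65.900325
hemisphere S, so the sign is −
Longitude: 72° + 54/60 + 31/3600 = 72 + 0.900000 + 0.008611 = 72.908611
W → negative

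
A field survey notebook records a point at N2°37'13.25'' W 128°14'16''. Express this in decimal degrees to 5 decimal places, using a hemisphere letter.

2.62035° N, 128.23778° W

φ: 37′ + 13.25″ = 37.22083′; 2 + 37.22083/60 = 2.620347
Longitude: 14′ + 16″ = 14.26667′; 128 + 14.26667/60 = 128.237778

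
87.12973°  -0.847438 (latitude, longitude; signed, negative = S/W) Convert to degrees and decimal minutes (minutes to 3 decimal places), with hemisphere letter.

Latitude: 87° + 0.129730 × 60 = 87° 7.78380′
Longitude is negative → W; |value| = 0.847438
Longitude: 0° + 0.847438 × 60 = 0° 50.84628′

87° 7.784′ N, 0° 50.846′ W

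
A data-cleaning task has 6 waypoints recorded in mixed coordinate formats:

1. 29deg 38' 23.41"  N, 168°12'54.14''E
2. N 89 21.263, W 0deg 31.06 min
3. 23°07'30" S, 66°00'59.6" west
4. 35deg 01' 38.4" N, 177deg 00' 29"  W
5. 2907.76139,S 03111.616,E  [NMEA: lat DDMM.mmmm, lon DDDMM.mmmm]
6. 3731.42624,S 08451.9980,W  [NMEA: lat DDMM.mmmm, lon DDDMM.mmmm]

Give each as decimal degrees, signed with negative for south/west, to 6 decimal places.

Point 1:
  Latitude: 29 + 38/60 + 23.41/3600 = 29.6398361
  N ⇒ keep positive
  Lon: 12′ + 54.14″ = 12.90233′; 168 + 12.90233/60 = 168.2150389
  E → positive
Point 2:
  Lat: 21.263′ = 0.354383°; total 89.3543833
  N → positive
  λ: 0 + 31.06/60 = 0.5176667
  W ⇒ negate
Point 3:
  Lat: 23° + 7/60 + 30/3600 = 23 + 0.116667 + 0.008333 = 23.1250000
  S ⇒ negate
  Longitude: 66 + 0/60 + 59.6/3600 = 66.0165556
  hemisphere W, so the sign is −
Point 4:
  Lat: 35° + 1/60 + 38.4/3600 = 35 + 0.016667 + 0.010667 = 35.0273333
  N ⇒ keep positive
  λ: 177° + 0/60 + 29/3600 = 177 + 0.000000 + 0.008056 = 177.0080556
  hemisphere W, so the sign is −
Point 5:
  φ: degrees = first 2 digits = 29, minutes = 7.76139; 29 + 7.76139/60 = 29.1293565
  hemisphere S, so the sign is −
  λ: degrees = first 3 digits = 31, minutes = 11.616; 31 + 11.616/60 = 31.1936000
  E ⇒ keep positive
Point 6:
  Latitude: split at 2 digits → 37° and 31.42624′; 37 + 31.42624/60 = 37.5237707
  S → negative
  λ: split at 3 digits → 084° and 51.998′; 84 + 51.998/60 = 84.8666333
  W → negative

1. 29.639836, 168.215039
2. 89.354383, -0.517667
3. -23.125000, -66.016556
4. 35.027333, -177.008056
5. -29.129357, 31.193600
6. -37.523771, -84.866633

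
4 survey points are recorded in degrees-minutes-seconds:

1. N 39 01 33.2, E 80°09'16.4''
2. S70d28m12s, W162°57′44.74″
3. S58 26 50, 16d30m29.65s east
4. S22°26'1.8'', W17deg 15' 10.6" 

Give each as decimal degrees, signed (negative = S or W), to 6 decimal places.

Point 1:
  φ: 39 + 1/60 + 33.2/3600 = 39.0258889
  N → positive
  Longitude: 9′ + 16.4″ = 9.27333′; 80 + 9.27333/60 = 80.1545556
  E → positive
Point 2:
  φ: 70° + 28/60 + 12/3600 = 70 + 0.466667 + 0.003333 = 70.4700000
  S ⇒ negate
  Lon: 57′ + 44.74″ = 57.74567′; 162 + 57.74567/60 = 162.9624278
  W ⇒ negate
Point 3:
  Lat: 58° + 26/60 + 50/3600 = 58 + 0.433333 + 0.013889 = 58.4472222
  S → negative
  Lon: 16 + 30/60 + 29.65/3600 = 16.5082361
  E ⇒ keep positive
Point 4:
  Latitude: 26′ + 1.8″ = 26.03000′; 22 + 26.03000/60 = 22.4338333
  S → negative
  Longitude: 17° + 15/60 + 10.6/3600 = 17 + 0.250000 + 0.002944 = 17.2529444
  W ⇒ negate

1. 39.025889, 80.154556
2. -70.470000, -162.962428
3. -58.447222, 16.508236
4. -22.433833, -17.252944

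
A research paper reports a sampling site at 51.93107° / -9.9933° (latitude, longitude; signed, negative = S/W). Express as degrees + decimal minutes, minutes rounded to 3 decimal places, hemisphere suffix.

51° 55.864′ N, 9° 59.598′ W

Lat: 51° + 0.931070 × 60 = 51° 55.86420′
Longitude is negative → W; |value| = 9.993300
λ: minutes = (9.993300 − 9) × 60 = 59.59800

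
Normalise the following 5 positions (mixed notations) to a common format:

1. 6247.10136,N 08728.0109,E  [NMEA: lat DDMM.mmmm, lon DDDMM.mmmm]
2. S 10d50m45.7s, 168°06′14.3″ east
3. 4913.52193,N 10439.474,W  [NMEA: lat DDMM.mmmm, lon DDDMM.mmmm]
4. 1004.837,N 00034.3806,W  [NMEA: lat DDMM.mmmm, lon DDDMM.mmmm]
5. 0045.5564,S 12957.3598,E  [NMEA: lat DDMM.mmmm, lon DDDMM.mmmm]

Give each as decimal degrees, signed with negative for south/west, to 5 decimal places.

1. 62.78502, 87.46685
2. -10.84603, 168.10397
3. 49.22537, -104.65790
4. 10.08062, -0.57301
5. -0.75927, 129.95600

Point 1:
  Latitude: split at 2 digits → 62° and 47.10136′; 62 + 47.10136/60 = 62.785023
  N → positive
  Lon: degrees = first 3 digits = 87, minutes = 28.0109; 87 + 28.0109/60 = 87.466848
  E → positive
Point 2:
  φ: 10° + 50/60 + 45.7/3600 = 10 + 0.833333 + 0.012694 = 10.846028
  S → negative
  λ: 168 + 6/60 + 14.3/3600 = 168.103972
  E ⇒ keep positive
Point 3:
  φ: degrees = first 2 digits = 49, minutes = 13.52193; 49 + 13.52193/60 = 49.225366
  N ⇒ keep positive
  λ: split at 3 digits → 104° and 39.474′; 104 + 39.474/60 = 104.657900
  W ⇒ negate
Point 4:
  Latitude: degrees = first 2 digits = 10, minutes = 4.837; 10 + 4.837/60 = 10.080617
  N → positive
  Lon: degrees = first 3 digits = 0, minutes = 34.3806; 0 + 34.3806/60 = 0.573010
  hemisphere W, so the sign is −
Point 5:
  φ: split at 2 digits → 00° and 45.5564′; 0 + 45.5564/60 = 0.759273
  hemisphere S, so the sign is −
  Lon: split at 3 digits → 129° and 57.3598′; 129 + 57.3598/60 = 129.955997
  E → positive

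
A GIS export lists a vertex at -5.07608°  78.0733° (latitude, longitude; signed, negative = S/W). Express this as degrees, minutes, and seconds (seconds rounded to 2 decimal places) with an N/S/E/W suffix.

5°04′33.89″ S, 78°04′23.88″ E

Latitude is negative → S; |value| = 5.076080
Latitude: 0.076080° → 4.56480′; 0.56480 × 60 = 33.8880″
λ: 0.073300° → 4.39800′; 0.39800 × 60 = 23.8800″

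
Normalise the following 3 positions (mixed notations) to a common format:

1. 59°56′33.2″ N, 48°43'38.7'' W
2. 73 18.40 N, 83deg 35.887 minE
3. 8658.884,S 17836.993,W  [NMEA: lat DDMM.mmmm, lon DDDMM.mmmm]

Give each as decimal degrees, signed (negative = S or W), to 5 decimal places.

1. 59.94256, -48.72742
2. 73.30667, 83.59812
3. -86.98140, -178.61655

Point 1:
  φ: 56′ + 33.2″ = 56.55333′; 59 + 56.55333/60 = 59.942556
  N → positive
  λ: 48 + 43/60 + 38.7/3600 = 48.727417
  W ⇒ negate
Point 2:
  Latitude: 18.4′ = 0.306667°; total 73.306667
  N ⇒ keep positive
  Lon: 35.887′ = 0.598117°; total 83.598117
  E ⇒ keep positive
Point 3:
  Lat: degrees = first 2 digits = 86, minutes = 58.884; 86 + 58.884/60 = 86.981400
  S ⇒ negate
  Longitude: split at 3 digits → 178° and 36.993′; 178 + 36.993/60 = 178.616550
  W → negative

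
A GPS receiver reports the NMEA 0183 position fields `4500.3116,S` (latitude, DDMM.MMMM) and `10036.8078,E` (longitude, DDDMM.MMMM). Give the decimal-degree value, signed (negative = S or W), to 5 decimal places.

φ: degrees = first 2 digits = 45, minutes = 0.3116; 45 + 0.3116/60 = 45.005193
S ⇒ negate
Longitude: degrees = first 3 digits = 100, minutes = 36.8078; 100 + 36.8078/60 = 100.613463
E ⇒ keep positive

-45.00519, 100.61346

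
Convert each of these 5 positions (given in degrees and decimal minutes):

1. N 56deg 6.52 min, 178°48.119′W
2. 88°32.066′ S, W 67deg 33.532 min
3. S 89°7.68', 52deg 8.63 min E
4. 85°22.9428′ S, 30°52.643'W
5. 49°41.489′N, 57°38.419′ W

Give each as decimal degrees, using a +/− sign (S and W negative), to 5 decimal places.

Point 1:
  Lat: 56 + 6.52/60 = 56.108667
  N → positive
  λ: 178 + 48.119/60 = 178.801983
  W → negative
Point 2:
  Latitude: 88 + 32.066/60 = 88.534433
  hemisphere S, so the sign is −
  Lon: 33.532′ = 0.558867°; total 67.558867
  hemisphere W, so the sign is −
Point 3:
  φ: 89 + 7.68/60 = 89.128000
  hemisphere S, so the sign is −
  λ: 52 + 8.63/60 = 52.143833
  E → positive
Point 4:
  φ: 22.9428′ = 0.382380°; total 85.382380
  S ⇒ negate
  Lon: 52.643′ = 0.877383°; total 30.877383
  hemisphere W, so the sign is −
Point 5:
  Lat: 49 + 41.489/60 = 49.691483
  N → positive
  Lon: 57 + 38.419/60 = 57.640317
  W → negative

1. 56.10867, -178.80198
2. -88.53443, -67.55887
3. -89.12800, 52.14383
4. -85.38238, -30.87738
5. 49.69148, -57.64032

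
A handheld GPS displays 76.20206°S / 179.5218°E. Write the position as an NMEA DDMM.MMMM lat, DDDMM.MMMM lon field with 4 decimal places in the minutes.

7612.1236,S / 17931.3080,E

φ: 76° + 0.202060 × 60 = 76° 12.123600′
Lon: fractional part 0.521800 → 31.308000 minutes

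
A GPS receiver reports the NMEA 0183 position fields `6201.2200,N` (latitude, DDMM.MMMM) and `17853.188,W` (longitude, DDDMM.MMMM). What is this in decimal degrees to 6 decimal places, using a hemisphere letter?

Latitude: degrees = first 2 digits = 62, minutes = 1.22; 62 + 1.22/60 = 62.0203333
λ: degrees = first 3 digits = 178, minutes = 53.188; 178 + 53.188/60 = 178.8864667

62.020333° N, 178.886467° W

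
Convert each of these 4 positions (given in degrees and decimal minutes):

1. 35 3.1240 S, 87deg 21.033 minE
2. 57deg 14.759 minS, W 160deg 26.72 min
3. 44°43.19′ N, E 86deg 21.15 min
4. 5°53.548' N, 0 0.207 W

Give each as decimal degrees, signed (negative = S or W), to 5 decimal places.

1. -35.05207, 87.35055
2. -57.24598, -160.44533
3. 44.71983, 86.35250
4. 5.89247, -0.00345

Point 1:
  Latitude: 35 + 3.124/60 = 35.052067
  S → negative
  Longitude: 21.033′ = 0.350550°; total 87.350550
  E ⇒ keep positive
Point 2:
  Lat: 57 + 14.759/60 = 57.245983
  S → negative
  Longitude: 26.72′ = 0.445333°; total 160.445333
  hemisphere W, so the sign is −
Point 3:
  φ: 44 + 43.19/60 = 44.719833
  N ⇒ keep positive
  Longitude: 86 + 21.15/60 = 86.352500
  E → positive
Point 4:
  Lat: 53.548′ = 0.892467°; total 5.892467
  N → positive
  Longitude: 0 + 0.207/60 = 0.003450
  hemisphere W, so the sign is −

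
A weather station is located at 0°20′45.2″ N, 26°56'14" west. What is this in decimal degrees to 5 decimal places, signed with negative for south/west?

0.34589, -26.93722

φ: 0° + 20/60 + 45.2/3600 = 0 + 0.333333 + 0.012556 = 0.345889
N → positive
Lon: 26° + 56/60 + 14/3600 = 26 + 0.933333 + 0.003889 = 26.937222
W → negative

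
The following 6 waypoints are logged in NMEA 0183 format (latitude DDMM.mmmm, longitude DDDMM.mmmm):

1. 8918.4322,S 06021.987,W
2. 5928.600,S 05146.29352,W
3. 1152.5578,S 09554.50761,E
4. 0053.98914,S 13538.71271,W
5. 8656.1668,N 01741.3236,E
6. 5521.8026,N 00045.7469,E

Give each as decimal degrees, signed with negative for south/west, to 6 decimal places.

1. -89.307203, -60.366450
2. -59.476667, -51.771559
3. -11.875963, 95.908460
4. -0.899819, -135.645212
5. 86.936113, 17.688727
6. 55.363377, 0.762448

Point 1:
  Lat: split at 2 digits → 89° and 18.4322′; 89 + 18.4322/60 = 89.3072033
  S ⇒ negate
  λ: split at 3 digits → 060° and 21.987′; 60 + 21.987/60 = 60.3664500
  W → negative
Point 2:
  φ: split at 2 digits → 59° and 28.6′; 59 + 28.6/60 = 59.4766667
  S → negative
  λ: split at 3 digits → 051° and 46.29352′; 51 + 46.29352/60 = 51.7715587
  W ⇒ negate
Point 3:
  φ: degrees = first 2 digits = 11, minutes = 52.5578; 11 + 52.5578/60 = 11.8759633
  hemisphere S, so the sign is −
  λ: split at 3 digits → 095° and 54.50761′; 95 + 54.50761/60 = 95.9084602
  E → positive
Point 4:
  φ: split at 2 digits → 00° and 53.98914′; 0 + 53.98914/60 = 0.8998190
  hemisphere S, so the sign is −
  Longitude: split at 3 digits → 135° and 38.71271′; 135 + 38.71271/60 = 135.6452118
  W → negative
Point 5:
  Latitude: split at 2 digits → 86° and 56.1668′; 86 + 56.1668/60 = 86.9361133
  N ⇒ keep positive
  λ: split at 3 digits → 017° and 41.3236′; 17 + 41.3236/60 = 17.6887267
  E → positive
Point 6:
  Lat: degrees = first 2 digits = 55, minutes = 21.8026; 55 + 21.8026/60 = 55.3633767
  N ⇒ keep positive
  λ: degrees = first 3 digits = 0, minutes = 45.7469; 0 + 45.7469/60 = 0.7624483
  E → positive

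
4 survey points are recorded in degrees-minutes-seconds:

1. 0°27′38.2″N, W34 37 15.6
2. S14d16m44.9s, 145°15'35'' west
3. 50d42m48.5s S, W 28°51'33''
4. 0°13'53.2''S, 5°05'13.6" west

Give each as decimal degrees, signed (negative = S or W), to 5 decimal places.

Point 1:
  φ: 27′ + 38.2″ = 27.63667′; 0 + 27.63667/60 = 0.460611
  N ⇒ keep positive
  Lon: 34° + 37/60 + 15.6/3600 = 34 + 0.616667 + 0.004333 = 34.621000
  hemisphere W, so the sign is −
Point 2:
  Latitude: 16′ + 44.9″ = 16.74833′; 14 + 16.74833/60 = 14.279139
  S ⇒ negate
  λ: 145° + 15/60 + 35/3600 = 145 + 0.250000 + 0.009722 = 145.259722
  hemisphere W, so the sign is −
Point 3:
  Lat: 50 + 42/60 + 48.5/3600 = 50.713472
  S ⇒ negate
  λ: 51′ + 33″ = 51.55000′; 28 + 51.55000/60 = 28.859167
  W → negative
Point 4:
  Lat: 0° + 13/60 + 53.2/3600 = 0 + 0.216667 + 0.014778 = 0.231444
  S ⇒ negate
  Lon: 5′ + 13.6″ = 5.22667′; 5 + 5.22667/60 = 5.087111
  W → negative

1. 0.46061, -34.62100
2. -14.27914, -145.25972
3. -50.71347, -28.85917
4. -0.23144, -5.08711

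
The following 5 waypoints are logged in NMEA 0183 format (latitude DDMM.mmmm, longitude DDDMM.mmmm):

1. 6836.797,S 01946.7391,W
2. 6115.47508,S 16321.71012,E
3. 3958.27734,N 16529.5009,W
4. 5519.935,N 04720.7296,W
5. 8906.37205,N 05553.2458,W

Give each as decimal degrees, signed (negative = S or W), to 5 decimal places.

1. -68.61328, -19.77899
2. -61.25792, 163.36184
3. 39.97129, -165.49168
4. 55.33225, -47.34549
5. 89.10620, -55.88743

Point 1:
  φ: split at 2 digits → 68° and 36.797′; 68 + 36.797/60 = 68.613283
  S → negative
  Longitude: split at 3 digits → 019° and 46.7391′; 19 + 46.7391/60 = 19.778985
  W ⇒ negate
Point 2:
  Lat: degrees = first 2 digits = 61, minutes = 15.47508; 61 + 15.47508/60 = 61.257918
  hemisphere S, so the sign is −
  Longitude: split at 3 digits → 163° and 21.71012′; 163 + 21.71012/60 = 163.361835
  E → positive
Point 3:
  Lat: split at 2 digits → 39° and 58.27734′; 39 + 58.27734/60 = 39.971289
  N ⇒ keep positive
  λ: degrees = first 3 digits = 165, minutes = 29.5009; 165 + 29.5009/60 = 165.491682
  hemisphere W, so the sign is −
Point 4:
  Latitude: split at 2 digits → 55° and 19.935′; 55 + 19.935/60 = 55.332250
  N ⇒ keep positive
  Longitude: degrees = first 3 digits = 47, minutes = 20.7296; 47 + 20.7296/60 = 47.345493
  hemisphere W, so the sign is −
Point 5:
  Lat: split at 2 digits → 89° and 6.37205′; 89 + 6.37205/60 = 89.106201
  N → positive
  Longitude: degrees = first 3 digits = 55, minutes = 53.2458; 55 + 53.2458/60 = 55.887430
  W → negative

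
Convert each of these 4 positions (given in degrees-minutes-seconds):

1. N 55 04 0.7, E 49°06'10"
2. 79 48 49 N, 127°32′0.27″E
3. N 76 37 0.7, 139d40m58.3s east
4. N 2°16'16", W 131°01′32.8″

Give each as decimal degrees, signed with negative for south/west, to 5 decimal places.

1. 55.06686, 49.10278
2. 79.81361, 127.53341
3. 76.61686, 139.68286
4. 2.27111, -131.02578

Point 1:
  φ: 55 + 4/60 + 0.7/3600 = 55.066861
  N ⇒ keep positive
  Lon: 49° + 6/60 + 10/3600 = 49 + 0.100000 + 0.002778 = 49.102778
  E → positive
Point 2:
  Latitude: 79° + 48/60 + 49/3600 = 79 + 0.800000 + 0.013611 = 79.813611
  N ⇒ keep positive
  Longitude: 32′ + 0.27″ = 32.00450′; 127 + 32.00450/60 = 127.533408
  E → positive
Point 3:
  Lat: 76° + 37/60 + 0.7/3600 = 76 + 0.616667 + 0.000194 = 76.616861
  N ⇒ keep positive
  λ: 139° + 40/60 + 58.3/3600 = 139 + 0.666667 + 0.016194 = 139.682861
  E → positive
Point 4:
  φ: 2 + 16/60 + 16/3600 = 2.271111
  N → positive
  Longitude: 1′ + 32.8″ = 1.54667′; 131 + 1.54667/60 = 131.025778
  hemisphere W, so the sign is −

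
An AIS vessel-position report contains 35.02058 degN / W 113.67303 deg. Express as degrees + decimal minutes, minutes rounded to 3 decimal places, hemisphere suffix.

Lat: fractional part 0.020580 → 1.23480 minutes
λ: minutes = (113.673030 − 113) × 60 = 40.38180

35° 1.235′ N, 113° 40.382′ W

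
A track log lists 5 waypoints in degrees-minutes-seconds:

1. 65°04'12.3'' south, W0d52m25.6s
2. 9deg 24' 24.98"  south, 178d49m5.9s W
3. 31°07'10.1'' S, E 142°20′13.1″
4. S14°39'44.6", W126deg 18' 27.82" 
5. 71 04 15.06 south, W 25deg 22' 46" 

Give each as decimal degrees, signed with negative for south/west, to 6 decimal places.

Point 1:
  φ: 65° + 4/60 + 12.3/3600 = 65 + 0.066667 + 0.003417 = 65.0700833
  S → negative
  λ: 0° + 52/60 + 25.6/3600 = 0 + 0.866667 + 0.007111 = 0.8737778
  W ⇒ negate
Point 2:
  Lat: 9° + 24/60 + 24.98/3600 = 9 + 0.400000 + 0.006939 = 9.4069389
  hemisphere S, so the sign is −
  Longitude: 178 + 49/60 + 5.9/3600 = 178.8183056
  W → negative
Point 3:
  φ: 7′ + 10.1″ = 7.16833′; 31 + 7.16833/60 = 31.1194722
  S ⇒ negate
  λ: 142° + 20/60 + 13.1/3600 = 142 + 0.333333 + 0.003639 = 142.3369722
  E ⇒ keep positive
Point 4:
  Lat: 14° + 39/60 + 44.6/3600 = 14 + 0.650000 + 0.012389 = 14.6623889
  S → negative
  Longitude: 18′ + 27.82″ = 18.46367′; 126 + 18.46367/60 = 126.3077278
  W → negative
Point 5:
  φ: 71 + 4/60 + 15.06/3600 = 71.0708500
  S ⇒ negate
  Longitude: 22′ + 46″ = 22.76667′; 25 + 22.76667/60 = 25.3794444
  hemisphere W, so the sign is −

1. -65.070083, -0.873778
2. -9.406939, -178.818306
3. -31.119472, 142.336972
4. -14.662389, -126.307728
5. -71.070850, -25.379444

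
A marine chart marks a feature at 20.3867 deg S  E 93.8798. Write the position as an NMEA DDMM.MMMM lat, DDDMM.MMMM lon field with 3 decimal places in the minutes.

2023.202,S / 09352.788,E

Latitude: minutes = (20.386700 − 20) × 60 = 23.20200
λ: minutes = (93.879800 − 93) × 60 = 52.78800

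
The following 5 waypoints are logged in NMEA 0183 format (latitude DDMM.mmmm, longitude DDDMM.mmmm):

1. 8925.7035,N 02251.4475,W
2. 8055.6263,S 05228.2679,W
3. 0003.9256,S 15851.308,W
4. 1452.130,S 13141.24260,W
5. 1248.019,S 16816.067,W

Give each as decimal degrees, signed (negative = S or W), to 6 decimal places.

1. 89.428392, -22.857458
2. -80.927105, -52.471132
3. -0.065427, -158.855133
4. -14.868833, -131.687377
5. -12.800317, -168.267783

Point 1:
  Lat: split at 2 digits → 89° and 25.7035′; 89 + 25.7035/60 = 89.4283917
  N ⇒ keep positive
  Lon: degrees = first 3 digits = 22, minutes = 51.4475; 22 + 51.4475/60 = 22.8574583
  hemisphere W, so the sign is −
Point 2:
  Lat: degrees = first 2 digits = 80, minutes = 55.6263; 80 + 55.6263/60 = 80.9271050
  S ⇒ negate
  Lon: degrees = first 3 digits = 52, minutes = 28.2679; 52 + 28.2679/60 = 52.4711317
  W ⇒ negate
Point 3:
  φ: split at 2 digits → 00° and 3.9256′; 0 + 3.9256/60 = 0.0654267
  hemisphere S, so the sign is −
  Lon: split at 3 digits → 158° and 51.308′; 158 + 51.308/60 = 158.8551333
  hemisphere W, so the sign is −
Point 4:
  φ: split at 2 digits → 14° and 52.13′; 14 + 52.13/60 = 14.8688333
  hemisphere S, so the sign is −
  Longitude: degrees = first 3 digits = 131, minutes = 41.2426; 131 + 41.2426/60 = 131.6873767
  W ⇒ negate
Point 5:
  Latitude: split at 2 digits → 12° and 48.019′; 12 + 48.019/60 = 12.8003167
  hemisphere S, so the sign is −
  Lon: degrees = first 3 digits = 168, minutes = 16.067; 168 + 16.067/60 = 168.2677833
  hemisphere W, so the sign is −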